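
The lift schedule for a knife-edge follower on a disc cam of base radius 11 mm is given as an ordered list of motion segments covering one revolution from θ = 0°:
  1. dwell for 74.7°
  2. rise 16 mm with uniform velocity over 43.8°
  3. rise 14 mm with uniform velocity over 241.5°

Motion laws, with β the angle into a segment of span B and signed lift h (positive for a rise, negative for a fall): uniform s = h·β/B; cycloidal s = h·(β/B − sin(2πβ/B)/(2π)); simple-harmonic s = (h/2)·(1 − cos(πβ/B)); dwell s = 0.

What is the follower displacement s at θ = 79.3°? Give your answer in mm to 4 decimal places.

seg 1 [0°–74.7°] dwell: s stays 0.0000
seg 2 [74.7°–118.5°] uniform, h=16: θ=79.3° here. β=4.6, B=43.8. 16·4.6/43.8 = 1.6804 → s = 1.6804

1.6804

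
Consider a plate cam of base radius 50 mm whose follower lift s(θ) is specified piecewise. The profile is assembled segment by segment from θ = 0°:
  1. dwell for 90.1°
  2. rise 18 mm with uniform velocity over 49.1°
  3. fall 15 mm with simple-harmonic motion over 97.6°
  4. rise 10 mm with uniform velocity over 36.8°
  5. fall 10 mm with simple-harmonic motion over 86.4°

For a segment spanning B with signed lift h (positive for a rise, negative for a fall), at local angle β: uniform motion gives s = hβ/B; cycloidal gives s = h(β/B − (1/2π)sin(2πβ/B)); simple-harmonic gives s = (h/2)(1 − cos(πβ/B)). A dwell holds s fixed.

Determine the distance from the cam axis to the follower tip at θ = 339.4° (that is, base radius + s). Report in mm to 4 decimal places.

seg 1 [0°–90.1°] dwell: s stays 0.0000
seg 2 [90.1°–139.2°] uniform, h=18: full span → s += 18 → s = 18.0000
seg 3 [139.2°–236.8°] simple-harmonic, h=-15: full span → s += -15 → s = 3.0000
seg 4 [236.8°–273.6°] uniform, h=10: full span → s += 10 → s = 13.0000
seg 5 [273.6°–360°] simple-harmonic, h=-10: θ=339.4° here. β=65.8, B=86.4. -10/2·(1 − cos(π·0.7616)) = -8.6617 → s = 4.3383
radial distance = base radius + s = 50 + 4.3383 = 54.3383

54.3383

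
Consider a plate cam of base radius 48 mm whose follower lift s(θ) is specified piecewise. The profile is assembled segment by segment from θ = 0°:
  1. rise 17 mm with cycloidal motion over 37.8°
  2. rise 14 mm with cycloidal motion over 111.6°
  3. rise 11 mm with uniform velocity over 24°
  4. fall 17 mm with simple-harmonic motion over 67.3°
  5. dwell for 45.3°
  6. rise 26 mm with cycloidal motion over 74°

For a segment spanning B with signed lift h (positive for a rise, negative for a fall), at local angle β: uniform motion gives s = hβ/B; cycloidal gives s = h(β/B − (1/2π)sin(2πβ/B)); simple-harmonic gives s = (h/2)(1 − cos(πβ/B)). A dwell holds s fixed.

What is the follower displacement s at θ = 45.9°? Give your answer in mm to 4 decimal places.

seg 1 [0°–37.8°] cycloidal, h=17: full span → s += 17 → s = 17.0000
seg 2 [37.8°–149.4°] cycloidal, h=14: θ=45.9° here. β=8.1, B=111.6. 14·(0.0726 − sin(2π·0.0726)/(2π)) = 0.0349 → s = 17.0349

17.0349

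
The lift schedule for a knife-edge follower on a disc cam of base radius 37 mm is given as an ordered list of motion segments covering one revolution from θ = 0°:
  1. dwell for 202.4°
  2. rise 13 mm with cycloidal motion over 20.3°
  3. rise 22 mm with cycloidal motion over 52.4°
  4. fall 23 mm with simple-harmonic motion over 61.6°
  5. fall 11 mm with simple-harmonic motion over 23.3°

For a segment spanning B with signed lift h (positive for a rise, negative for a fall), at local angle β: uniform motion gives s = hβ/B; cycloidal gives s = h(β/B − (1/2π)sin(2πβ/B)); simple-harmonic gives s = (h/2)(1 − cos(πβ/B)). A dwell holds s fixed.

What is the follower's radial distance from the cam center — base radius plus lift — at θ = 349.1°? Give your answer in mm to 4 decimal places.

seg 1 [0°–202.4°] dwell: s stays 0.0000
seg 2 [202.4°–222.7°] cycloidal, h=13: full span → s += 13 → s = 13.0000
seg 3 [222.7°–275.1°] cycloidal, h=22: full span → s += 22 → s = 35.0000
seg 4 [275.1°–336.7°] simple-harmonic, h=-23: full span → s += -23 → s = 12.0000
seg 5 [336.7°–360°] simple-harmonic, h=-11: θ=349.1° here. β=12.4, B=23.3. -11/2·(1 − cos(π·0.5322)) = -6.0552 → s = 5.9448
radial distance = base radius + s = 37 + 5.9448 = 42.9448

42.9448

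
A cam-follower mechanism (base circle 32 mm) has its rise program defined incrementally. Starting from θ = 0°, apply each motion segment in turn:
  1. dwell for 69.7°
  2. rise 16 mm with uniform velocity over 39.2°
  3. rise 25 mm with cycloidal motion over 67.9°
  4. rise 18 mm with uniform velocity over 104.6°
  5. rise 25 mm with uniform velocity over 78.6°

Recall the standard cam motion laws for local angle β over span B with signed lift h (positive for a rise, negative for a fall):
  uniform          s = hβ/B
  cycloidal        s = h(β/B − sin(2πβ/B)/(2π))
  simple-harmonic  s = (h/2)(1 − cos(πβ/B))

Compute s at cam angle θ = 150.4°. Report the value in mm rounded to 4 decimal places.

seg 1 [0°–69.7°] dwell: s stays 0.0000
seg 2 [69.7°–108.9°] uniform, h=16: full span → s += 16 → s = 16.0000
seg 3 [108.9°–176.8°] cycloidal, h=25: θ=150.4° here. β=41.5, B=67.9. 25·(0.6112 − sin(2π·0.6112)/(2π)) = 17.8390 → s = 33.8390

33.8390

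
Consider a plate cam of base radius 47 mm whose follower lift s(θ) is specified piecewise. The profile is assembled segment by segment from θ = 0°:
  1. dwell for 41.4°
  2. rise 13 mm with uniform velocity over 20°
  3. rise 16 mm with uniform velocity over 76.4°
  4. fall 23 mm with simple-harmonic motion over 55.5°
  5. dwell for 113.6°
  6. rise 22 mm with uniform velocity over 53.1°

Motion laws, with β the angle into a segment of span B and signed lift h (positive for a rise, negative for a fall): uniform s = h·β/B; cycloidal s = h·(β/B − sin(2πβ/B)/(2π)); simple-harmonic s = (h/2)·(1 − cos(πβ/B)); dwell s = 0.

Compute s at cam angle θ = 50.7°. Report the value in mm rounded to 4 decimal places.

seg 1 [0°–41.4°] dwell: s stays 0.0000
seg 2 [41.4°–61.4°] uniform, h=13: θ=50.7° here. β=9.3, B=20. 13·9.3/20 = 6.0450 → s = 6.0450

6.0450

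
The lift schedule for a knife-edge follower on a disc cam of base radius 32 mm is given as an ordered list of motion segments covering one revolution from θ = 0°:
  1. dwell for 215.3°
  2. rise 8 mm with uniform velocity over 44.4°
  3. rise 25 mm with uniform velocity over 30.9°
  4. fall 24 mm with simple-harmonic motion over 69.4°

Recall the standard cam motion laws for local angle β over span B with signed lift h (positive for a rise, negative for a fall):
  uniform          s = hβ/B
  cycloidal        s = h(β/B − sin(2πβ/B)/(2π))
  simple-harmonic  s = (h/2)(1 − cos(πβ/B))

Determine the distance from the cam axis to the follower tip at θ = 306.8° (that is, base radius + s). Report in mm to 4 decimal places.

seg 1 [0°–215.3°] dwell: s stays 0.0000
seg 2 [215.3°–259.7°] uniform, h=8: full span → s += 8 → s = 8.0000
seg 3 [259.7°–290.6°] uniform, h=25: full span → s += 25 → s = 33.0000
seg 4 [290.6°–360°] simple-harmonic, h=-24: θ=306.8° here. β=16.2, B=69.4. -24/2·(1 − cos(π·0.2334)) = -3.0847 → s = 29.9153
radial distance = base radius + s = 32 + 29.9153 = 61.9153

61.9153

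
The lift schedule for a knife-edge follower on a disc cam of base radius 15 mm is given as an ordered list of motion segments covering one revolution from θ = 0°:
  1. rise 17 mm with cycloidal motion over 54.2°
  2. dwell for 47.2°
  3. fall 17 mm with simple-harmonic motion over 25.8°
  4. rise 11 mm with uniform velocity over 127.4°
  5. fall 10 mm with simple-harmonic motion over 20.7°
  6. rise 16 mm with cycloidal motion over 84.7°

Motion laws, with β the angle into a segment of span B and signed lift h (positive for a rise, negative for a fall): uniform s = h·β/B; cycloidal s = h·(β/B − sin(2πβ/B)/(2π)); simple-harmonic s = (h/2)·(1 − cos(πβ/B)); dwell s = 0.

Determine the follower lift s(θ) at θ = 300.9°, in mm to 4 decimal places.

seg 1 [0°–54.2°] cycloidal, h=17: full span → s += 17 → s = 17.0000
seg 2 [54.2°–101.4°] dwell: s stays 17.0000
seg 3 [101.4°–127.2°] simple-harmonic, h=-17: full span → s += -17 → s = 0.0000
seg 4 [127.2°–254.6°] uniform, h=11: full span → s += 11 → s = 11.0000
seg 5 [254.6°–275.3°] simple-harmonic, h=-10: full span → s += -10 → s = 1.0000
seg 6 [275.3°–360°] cycloidal, h=16: θ=300.9° here. β=25.6, B=84.7. 16·(0.3022 − sin(2π·0.3022)/(2π)) = 2.4254 → s = 3.4254

3.4254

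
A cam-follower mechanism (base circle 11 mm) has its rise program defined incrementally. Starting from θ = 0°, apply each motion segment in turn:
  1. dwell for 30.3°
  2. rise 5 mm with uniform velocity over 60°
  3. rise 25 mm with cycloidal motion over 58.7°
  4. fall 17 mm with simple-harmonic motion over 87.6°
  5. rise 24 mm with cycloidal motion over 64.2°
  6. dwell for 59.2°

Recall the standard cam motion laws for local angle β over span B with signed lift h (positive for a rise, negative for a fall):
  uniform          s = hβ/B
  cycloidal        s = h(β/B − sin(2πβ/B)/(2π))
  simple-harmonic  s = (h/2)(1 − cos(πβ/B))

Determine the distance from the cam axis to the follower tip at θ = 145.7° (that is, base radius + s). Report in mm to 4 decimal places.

seg 1 [0°–30.3°] dwell: s stays 0.0000
seg 2 [30.3°–90.3°] uniform, h=5: full span → s += 5 → s = 5.0000
seg 3 [90.3°–149°] cycloidal, h=25: θ=145.7° here. β=55.4, B=58.7. 25·(0.9438 − sin(2π·0.9438)/(2π)) = 24.9710 → s = 29.9710
radial distance = base radius + s = 11 + 29.9710 = 40.9710

40.9710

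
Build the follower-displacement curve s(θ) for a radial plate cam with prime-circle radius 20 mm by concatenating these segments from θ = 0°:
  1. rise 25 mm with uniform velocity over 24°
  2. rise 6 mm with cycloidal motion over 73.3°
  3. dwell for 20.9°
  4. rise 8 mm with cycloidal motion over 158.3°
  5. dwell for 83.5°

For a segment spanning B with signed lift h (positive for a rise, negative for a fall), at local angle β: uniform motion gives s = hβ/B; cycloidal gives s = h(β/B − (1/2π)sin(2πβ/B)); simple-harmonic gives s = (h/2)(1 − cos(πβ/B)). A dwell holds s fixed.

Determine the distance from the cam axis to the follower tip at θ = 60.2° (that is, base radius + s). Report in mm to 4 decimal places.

seg 1 [0°–24°] uniform, h=25: full span → s += 25 → s = 25.0000
seg 2 [24°–97.3°] cycloidal, h=6: θ=60.2° here. β=36.2, B=73.3. 6·(0.4939 − sin(2π·0.4939)/(2π)) = 2.9263 → s = 27.9263
radial distance = base radius + s = 20 + 27.9263 = 47.9263

47.9263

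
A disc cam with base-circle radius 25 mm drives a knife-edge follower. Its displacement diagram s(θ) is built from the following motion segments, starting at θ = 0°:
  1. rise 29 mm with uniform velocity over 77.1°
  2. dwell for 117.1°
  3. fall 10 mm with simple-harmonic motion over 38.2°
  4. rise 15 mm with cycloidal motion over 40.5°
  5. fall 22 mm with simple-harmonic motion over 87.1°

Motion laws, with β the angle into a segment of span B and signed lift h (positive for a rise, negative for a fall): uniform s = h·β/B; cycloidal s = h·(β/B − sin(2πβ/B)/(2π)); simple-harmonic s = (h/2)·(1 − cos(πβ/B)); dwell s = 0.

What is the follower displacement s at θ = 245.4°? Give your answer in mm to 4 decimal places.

seg 1 [0°–77.1°] uniform, h=29: full span → s += 29 → s = 29.0000
seg 2 [77.1°–194.2°] dwell: s stays 29.0000
seg 3 [194.2°–232.4°] simple-harmonic, h=-10: full span → s += -10 → s = 19.0000
seg 4 [232.4°–272.9°] cycloidal, h=15: θ=245.4° here. β=13, B=40.5. 15·(0.3210 − sin(2π·0.3210)/(2π)) = 2.6610 → s = 21.6610

21.6610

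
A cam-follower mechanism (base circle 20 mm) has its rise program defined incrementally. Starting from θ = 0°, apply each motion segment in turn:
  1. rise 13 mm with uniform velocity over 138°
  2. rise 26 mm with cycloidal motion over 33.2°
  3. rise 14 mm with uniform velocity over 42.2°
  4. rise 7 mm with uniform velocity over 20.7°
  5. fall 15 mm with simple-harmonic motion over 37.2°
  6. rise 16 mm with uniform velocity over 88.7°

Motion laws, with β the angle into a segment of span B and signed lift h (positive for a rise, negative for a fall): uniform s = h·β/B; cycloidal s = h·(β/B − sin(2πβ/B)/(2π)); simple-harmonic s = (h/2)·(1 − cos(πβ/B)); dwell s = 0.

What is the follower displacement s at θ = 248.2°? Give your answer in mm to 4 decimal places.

seg 1 [0°–138°] uniform, h=13: full span → s += 13 → s = 13.0000
seg 2 [138°–171.2°] cycloidal, h=26: full span → s += 26 → s = 39.0000
seg 3 [171.2°–213.4°] uniform, h=14: full span → s += 14 → s = 53.0000
seg 4 [213.4°–234.1°] uniform, h=7: full span → s += 7 → s = 60.0000
seg 5 [234.1°–271.3°] simple-harmonic, h=-15: θ=248.2° here. β=14.1, B=37.2. -15/2·(1 − cos(π·0.3790)) = -4.7179 → s = 55.2821

55.2821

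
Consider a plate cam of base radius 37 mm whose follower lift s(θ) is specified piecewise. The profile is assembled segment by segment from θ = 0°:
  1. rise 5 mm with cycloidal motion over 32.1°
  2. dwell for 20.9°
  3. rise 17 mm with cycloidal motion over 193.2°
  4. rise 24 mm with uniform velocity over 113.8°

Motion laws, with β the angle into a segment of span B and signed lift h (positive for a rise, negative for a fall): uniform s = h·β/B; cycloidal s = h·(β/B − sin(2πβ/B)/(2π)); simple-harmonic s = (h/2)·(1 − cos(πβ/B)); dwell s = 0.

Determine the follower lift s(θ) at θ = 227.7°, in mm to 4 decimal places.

seg 1 [0°–32.1°] cycloidal, h=5: full span → s += 5 → s = 5.0000
seg 2 [32.1°–53°] dwell: s stays 5.0000
seg 3 [53°–246.2°] cycloidal, h=17: θ=227.7° here. β=174.7, B=193.2. 17·(0.9042 − sin(2π·0.9042)/(2π)) = 16.9036 → s = 21.9036

21.9036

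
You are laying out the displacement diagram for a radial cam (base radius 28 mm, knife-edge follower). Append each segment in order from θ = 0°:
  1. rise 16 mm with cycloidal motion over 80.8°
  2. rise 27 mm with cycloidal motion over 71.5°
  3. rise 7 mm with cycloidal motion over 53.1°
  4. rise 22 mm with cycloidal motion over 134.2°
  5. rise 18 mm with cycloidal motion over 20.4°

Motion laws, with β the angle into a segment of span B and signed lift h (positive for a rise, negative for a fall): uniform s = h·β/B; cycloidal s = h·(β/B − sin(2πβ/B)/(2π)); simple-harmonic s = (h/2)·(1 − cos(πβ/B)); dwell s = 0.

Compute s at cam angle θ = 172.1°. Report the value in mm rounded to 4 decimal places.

seg 1 [0°–80.8°] cycloidal, h=16: full span → s += 16 → s = 16.0000
seg 2 [80.8°–152.3°] cycloidal, h=27: full span → s += 27 → s = 43.0000
seg 3 [152.3°–205.4°] cycloidal, h=7: θ=172.1° here. β=19.8, B=53.1. 7·(0.3729 − sin(2π·0.3729)/(2π)) = 1.8120 → s = 44.8120

44.8120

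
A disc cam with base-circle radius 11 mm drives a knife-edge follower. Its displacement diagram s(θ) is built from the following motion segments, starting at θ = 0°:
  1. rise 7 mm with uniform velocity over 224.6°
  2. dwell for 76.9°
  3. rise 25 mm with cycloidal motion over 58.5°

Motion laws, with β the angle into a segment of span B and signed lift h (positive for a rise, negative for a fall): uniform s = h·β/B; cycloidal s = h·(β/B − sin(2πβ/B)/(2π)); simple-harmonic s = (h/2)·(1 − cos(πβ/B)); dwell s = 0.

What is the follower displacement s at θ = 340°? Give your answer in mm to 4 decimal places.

seg 1 [0°–224.6°] uniform, h=7: full span → s += 7 → s = 7.0000
seg 2 [224.6°–301.5°] dwell: s stays 7.0000
seg 3 [301.5°–360°] cycloidal, h=25: θ=340° here. β=38.5, B=58.5. 25·(0.6581 − sin(2π·0.6581)/(2π)) = 19.7870 → s = 26.7870

26.7870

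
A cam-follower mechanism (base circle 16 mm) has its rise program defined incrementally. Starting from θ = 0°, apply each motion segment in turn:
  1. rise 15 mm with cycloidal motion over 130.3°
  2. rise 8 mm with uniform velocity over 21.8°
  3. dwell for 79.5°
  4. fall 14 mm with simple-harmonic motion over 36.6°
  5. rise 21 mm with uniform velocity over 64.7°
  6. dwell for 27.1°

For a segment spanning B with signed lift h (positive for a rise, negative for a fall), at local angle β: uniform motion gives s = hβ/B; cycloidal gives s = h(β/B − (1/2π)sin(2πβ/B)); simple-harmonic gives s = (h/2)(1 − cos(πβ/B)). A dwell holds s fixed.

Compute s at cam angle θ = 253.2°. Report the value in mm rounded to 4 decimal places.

seg 1 [0°–130.3°] cycloidal, h=15: full span → s += 15 → s = 15.0000
seg 2 [130.3°–152.1°] uniform, h=8: full span → s += 8 → s = 23.0000
seg 3 [152.1°–231.6°] dwell: s stays 23.0000
seg 4 [231.6°–268.2°] simple-harmonic, h=-14: θ=253.2° here. β=21.6, B=36.6. -14/2·(1 − cos(π·0.5902)) = -8.9564 → s = 14.0436

14.0436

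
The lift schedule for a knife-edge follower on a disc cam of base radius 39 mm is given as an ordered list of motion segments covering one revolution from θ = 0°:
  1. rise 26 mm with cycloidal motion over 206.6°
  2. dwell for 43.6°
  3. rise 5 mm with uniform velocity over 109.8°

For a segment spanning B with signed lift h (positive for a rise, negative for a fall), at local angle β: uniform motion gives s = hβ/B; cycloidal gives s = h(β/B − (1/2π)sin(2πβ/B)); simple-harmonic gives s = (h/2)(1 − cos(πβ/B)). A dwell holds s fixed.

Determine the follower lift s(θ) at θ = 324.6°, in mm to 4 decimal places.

seg 1 [0°–206.6°] cycloidal, h=26: full span → s += 26 → s = 26.0000
seg 2 [206.6°–250.2°] dwell: s stays 26.0000
seg 3 [250.2°–360°] uniform, h=5: θ=324.6° here. β=74.4, B=109.8. 5·74.4/109.8 = 3.3880 → s = 29.3880

29.3880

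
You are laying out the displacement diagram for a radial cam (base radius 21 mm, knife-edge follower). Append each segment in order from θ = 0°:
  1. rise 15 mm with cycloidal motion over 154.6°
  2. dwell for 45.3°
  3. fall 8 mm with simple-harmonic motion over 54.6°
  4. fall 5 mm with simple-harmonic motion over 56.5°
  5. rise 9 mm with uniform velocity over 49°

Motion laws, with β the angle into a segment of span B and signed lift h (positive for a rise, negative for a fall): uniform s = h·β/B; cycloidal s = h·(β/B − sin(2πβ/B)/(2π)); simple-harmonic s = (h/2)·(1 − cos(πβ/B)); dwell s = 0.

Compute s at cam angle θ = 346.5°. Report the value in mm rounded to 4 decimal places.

seg 1 [0°–154.6°] cycloidal, h=15: full span → s += 15 → s = 15.0000
seg 2 [154.6°–199.9°] dwell: s stays 15.0000
seg 3 [199.9°–254.5°] simple-harmonic, h=-8: full span → s += -8 → s = 7.0000
seg 4 [254.5°–311°] simple-harmonic, h=-5: full span → s += -5 → s = 2.0000
seg 5 [311°–360°] uniform, h=9: θ=346.5° here. β=35.5, B=49. 9·35.5/49 = 6.5204 → s = 8.5204

8.5204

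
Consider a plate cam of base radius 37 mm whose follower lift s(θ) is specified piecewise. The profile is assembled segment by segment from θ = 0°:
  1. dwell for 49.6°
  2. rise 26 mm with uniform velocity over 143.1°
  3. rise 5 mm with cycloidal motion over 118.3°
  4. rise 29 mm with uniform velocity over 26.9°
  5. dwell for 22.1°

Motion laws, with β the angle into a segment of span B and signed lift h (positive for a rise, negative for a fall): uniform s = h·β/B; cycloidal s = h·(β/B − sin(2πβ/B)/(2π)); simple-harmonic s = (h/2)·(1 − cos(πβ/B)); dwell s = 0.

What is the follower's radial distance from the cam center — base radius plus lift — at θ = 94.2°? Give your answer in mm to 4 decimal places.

seg 1 [0°–49.6°] dwell: s stays 0.0000
seg 2 [49.6°–192.7°] uniform, h=26: θ=94.2° here. β=44.6, B=143.1. 26·44.6/143.1 = 8.1034 → s = 8.1034
radial distance = base radius + s = 37 + 8.1034 = 45.1034

45.1034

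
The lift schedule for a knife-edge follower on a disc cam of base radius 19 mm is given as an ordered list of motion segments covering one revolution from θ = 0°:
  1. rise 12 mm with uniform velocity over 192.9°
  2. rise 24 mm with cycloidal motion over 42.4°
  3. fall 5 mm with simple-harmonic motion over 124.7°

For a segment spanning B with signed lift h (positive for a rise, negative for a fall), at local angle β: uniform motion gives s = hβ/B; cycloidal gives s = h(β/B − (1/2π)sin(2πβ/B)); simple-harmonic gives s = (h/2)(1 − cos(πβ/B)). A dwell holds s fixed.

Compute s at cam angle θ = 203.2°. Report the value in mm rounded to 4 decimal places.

seg 1 [0°–192.9°] uniform, h=12: full span → s += 12 → s = 12.0000
seg 2 [192.9°–235.3°] cycloidal, h=24: θ=203.2° here. β=10.3, B=42.4. 24·(0.2429 − sin(2π·0.2429)/(2π)) = 2.0142 → s = 14.0142

14.0142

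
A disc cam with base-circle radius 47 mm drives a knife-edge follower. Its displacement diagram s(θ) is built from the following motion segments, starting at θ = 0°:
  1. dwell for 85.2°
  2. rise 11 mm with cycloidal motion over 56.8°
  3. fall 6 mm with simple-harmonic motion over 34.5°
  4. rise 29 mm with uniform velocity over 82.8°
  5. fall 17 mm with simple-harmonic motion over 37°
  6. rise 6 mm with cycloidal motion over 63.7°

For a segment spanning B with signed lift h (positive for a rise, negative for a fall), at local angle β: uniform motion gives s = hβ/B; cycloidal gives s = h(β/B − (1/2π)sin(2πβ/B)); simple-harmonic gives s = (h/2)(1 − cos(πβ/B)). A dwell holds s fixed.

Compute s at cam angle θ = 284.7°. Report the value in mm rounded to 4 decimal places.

seg 1 [0°–85.2°] dwell: s stays 0.0000
seg 2 [85.2°–142°] cycloidal, h=11: full span → s += 11 → s = 11.0000
seg 3 [142°–176.5°] simple-harmonic, h=-6: full span → s += -6 → s = 5.0000
seg 4 [176.5°–259.3°] uniform, h=29: full span → s += 29 → s = 34.0000
seg 5 [259.3°–296.3°] simple-harmonic, h=-17: θ=284.7° here. β=25.4, B=37. -17/2·(1 − cos(π·0.6865)) = -13.1998 → s = 20.8002

20.8002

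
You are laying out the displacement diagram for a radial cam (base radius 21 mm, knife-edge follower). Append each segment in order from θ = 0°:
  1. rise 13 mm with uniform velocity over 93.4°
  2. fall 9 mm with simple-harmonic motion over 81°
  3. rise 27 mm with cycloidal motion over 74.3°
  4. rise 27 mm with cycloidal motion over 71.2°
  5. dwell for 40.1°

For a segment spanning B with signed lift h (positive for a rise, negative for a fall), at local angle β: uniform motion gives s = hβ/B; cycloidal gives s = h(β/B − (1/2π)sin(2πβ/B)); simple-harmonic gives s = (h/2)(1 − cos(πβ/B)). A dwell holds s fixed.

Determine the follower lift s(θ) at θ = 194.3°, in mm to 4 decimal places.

seg 1 [0°–93.4°] uniform, h=13: full span → s += 13 → s = 13.0000
seg 2 [93.4°–174.4°] simple-harmonic, h=-9: full span → s += -9 → s = 4.0000
seg 3 [174.4°–248.7°] cycloidal, h=27: θ=194.3° here. β=19.9, B=74.3. 27·(0.2678 − sin(2π·0.2678)/(2π)) = 2.9613 → s = 6.9613

6.9613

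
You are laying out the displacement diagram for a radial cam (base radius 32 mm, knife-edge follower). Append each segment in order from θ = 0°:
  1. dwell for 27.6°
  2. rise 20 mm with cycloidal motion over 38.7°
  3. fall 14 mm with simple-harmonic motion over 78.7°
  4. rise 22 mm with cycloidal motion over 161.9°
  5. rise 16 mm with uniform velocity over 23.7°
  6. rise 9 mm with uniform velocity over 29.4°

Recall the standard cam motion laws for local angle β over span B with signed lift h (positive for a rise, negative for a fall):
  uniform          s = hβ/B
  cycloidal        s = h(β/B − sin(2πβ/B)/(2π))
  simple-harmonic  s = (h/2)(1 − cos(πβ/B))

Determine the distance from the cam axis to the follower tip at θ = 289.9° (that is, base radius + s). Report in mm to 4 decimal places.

seg 1 [0°–27.6°] dwell: s stays 0.0000
seg 2 [27.6°–66.3°] cycloidal, h=20: full span → s += 20 → s = 20.0000
seg 3 [66.3°–145°] simple-harmonic, h=-14: full span → s += -14 → s = 6.0000
seg 4 [145°–306.9°] cycloidal, h=22: θ=289.9° here. β=144.9, B=161.9. 22·(0.8950 − sin(2π·0.8950)/(2π)) = 21.8360 → s = 27.8360
radial distance = base radius + s = 32 + 27.8360 = 59.8360

59.8360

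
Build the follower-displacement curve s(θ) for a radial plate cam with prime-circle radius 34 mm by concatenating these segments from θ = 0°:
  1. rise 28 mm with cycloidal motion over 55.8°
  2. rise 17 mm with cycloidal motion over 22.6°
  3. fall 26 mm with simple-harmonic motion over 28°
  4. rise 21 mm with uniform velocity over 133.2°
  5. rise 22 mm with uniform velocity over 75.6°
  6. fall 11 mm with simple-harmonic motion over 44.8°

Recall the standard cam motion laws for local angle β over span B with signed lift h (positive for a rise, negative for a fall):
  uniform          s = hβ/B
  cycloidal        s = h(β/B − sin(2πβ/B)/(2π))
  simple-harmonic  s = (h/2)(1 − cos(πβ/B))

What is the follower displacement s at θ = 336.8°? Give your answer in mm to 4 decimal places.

seg 1 [0°–55.8°] cycloidal, h=28: full span → s += 28 → s = 28.0000
seg 2 [55.8°–78.4°] cycloidal, h=17: full span → s += 17 → s = 45.0000
seg 3 [78.4°–106.4°] simple-harmonic, h=-26: full span → s += -26 → s = 19.0000
seg 4 [106.4°–239.6°] uniform, h=21: full span → s += 21 → s = 40.0000
seg 5 [239.6°–315.2°] uniform, h=22: full span → s += 22 → s = 62.0000
seg 6 [315.2°–360°] simple-harmonic, h=-11: θ=336.8° here. β=21.6, B=44.8. -11/2·(1 − cos(π·0.4821)) = -5.1916 → s = 56.8084

56.8084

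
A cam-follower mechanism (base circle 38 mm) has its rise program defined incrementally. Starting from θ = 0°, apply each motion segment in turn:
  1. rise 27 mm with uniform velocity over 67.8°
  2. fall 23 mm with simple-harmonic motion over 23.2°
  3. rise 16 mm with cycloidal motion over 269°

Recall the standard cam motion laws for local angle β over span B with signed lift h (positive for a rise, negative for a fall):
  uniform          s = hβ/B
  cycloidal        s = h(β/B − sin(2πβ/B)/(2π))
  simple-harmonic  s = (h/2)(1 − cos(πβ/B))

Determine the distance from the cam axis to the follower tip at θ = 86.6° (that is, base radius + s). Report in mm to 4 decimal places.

seg 1 [0°–67.8°] uniform, h=27: full span → s += 27 → s = 27.0000
seg 2 [67.8°–91°] simple-harmonic, h=-23: θ=86.6° here. β=18.8, B=23.2. -23/2·(1 − cos(π·0.8103)) = -21.0184 → s = 5.9816
radial distance = base radius + s = 38 + 5.9816 = 43.9816

43.9816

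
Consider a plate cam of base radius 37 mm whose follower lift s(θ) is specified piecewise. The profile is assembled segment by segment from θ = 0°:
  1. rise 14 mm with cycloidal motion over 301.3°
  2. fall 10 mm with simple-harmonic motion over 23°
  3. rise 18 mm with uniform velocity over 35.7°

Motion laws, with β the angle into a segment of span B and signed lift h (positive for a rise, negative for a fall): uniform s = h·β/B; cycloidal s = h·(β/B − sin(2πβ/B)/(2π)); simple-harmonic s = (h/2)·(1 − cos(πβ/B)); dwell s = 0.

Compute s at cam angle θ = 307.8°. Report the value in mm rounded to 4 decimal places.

seg 1 [0°–301.3°] cycloidal, h=14: full span → s += 14 → s = 14.0000
seg 2 [301.3°–324.3°] simple-harmonic, h=-10: θ=307.8° here. β=6.5, B=23. -10/2·(1 − cos(π·0.2826)) = -1.8446 → s = 12.1554

12.1554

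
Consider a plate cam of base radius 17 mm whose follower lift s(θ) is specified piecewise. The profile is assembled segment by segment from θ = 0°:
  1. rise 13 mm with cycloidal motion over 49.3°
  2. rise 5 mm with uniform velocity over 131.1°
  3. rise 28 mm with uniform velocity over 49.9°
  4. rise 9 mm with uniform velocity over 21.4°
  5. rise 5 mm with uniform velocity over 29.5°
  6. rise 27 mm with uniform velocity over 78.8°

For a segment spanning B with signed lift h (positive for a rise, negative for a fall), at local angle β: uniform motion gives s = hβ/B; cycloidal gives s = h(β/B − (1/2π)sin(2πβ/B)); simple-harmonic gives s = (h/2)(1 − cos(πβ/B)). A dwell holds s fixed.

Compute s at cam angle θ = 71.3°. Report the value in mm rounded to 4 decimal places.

seg 1 [0°–49.3°] cycloidal, h=13: full span → s += 13 → s = 13.0000
seg 2 [49.3°–180.4°] uniform, h=5: θ=71.3° here. β=22, B=131.1. 5·22/131.1 = 0.8391 → s = 13.8391

13.8391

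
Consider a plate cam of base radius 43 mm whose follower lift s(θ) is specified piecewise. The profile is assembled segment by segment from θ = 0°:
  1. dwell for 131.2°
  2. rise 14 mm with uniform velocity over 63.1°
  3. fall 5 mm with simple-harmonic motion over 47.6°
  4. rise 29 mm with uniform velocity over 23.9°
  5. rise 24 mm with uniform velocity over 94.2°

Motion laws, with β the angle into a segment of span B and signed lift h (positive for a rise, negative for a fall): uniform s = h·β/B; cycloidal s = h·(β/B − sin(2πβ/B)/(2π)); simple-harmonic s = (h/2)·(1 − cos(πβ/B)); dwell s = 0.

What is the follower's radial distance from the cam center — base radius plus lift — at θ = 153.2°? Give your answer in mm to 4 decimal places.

seg 1 [0°–131.2°] dwell: s stays 0.0000
seg 2 [131.2°–194.3°] uniform, h=14: θ=153.2° here. β=22, B=63.1. 14·22/63.1 = 4.8811 → s = 4.8811
radial distance = base radius + s = 43 + 4.8811 = 47.8811

47.8811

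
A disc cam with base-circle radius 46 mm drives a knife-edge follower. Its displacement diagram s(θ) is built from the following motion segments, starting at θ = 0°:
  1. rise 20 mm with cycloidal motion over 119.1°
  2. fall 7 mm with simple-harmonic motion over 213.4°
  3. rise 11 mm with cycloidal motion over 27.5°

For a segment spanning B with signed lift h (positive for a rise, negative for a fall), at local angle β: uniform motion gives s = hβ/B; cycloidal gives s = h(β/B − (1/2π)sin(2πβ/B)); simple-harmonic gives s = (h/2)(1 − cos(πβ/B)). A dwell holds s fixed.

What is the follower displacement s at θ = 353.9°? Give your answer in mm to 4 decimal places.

seg 1 [0°–119.1°] cycloidal, h=20: full span → s += 20 → s = 20.0000
seg 2 [119.1°–332.5°] simple-harmonic, h=-7: full span → s += -7 → s = 13.0000
seg 3 [332.5°–360°] cycloidal, h=11: θ=353.9° here. β=21.4, B=27.5. 11·(0.7782 − sin(2π·0.7782)/(2π)) = 10.2833 → s = 23.2833

23.2833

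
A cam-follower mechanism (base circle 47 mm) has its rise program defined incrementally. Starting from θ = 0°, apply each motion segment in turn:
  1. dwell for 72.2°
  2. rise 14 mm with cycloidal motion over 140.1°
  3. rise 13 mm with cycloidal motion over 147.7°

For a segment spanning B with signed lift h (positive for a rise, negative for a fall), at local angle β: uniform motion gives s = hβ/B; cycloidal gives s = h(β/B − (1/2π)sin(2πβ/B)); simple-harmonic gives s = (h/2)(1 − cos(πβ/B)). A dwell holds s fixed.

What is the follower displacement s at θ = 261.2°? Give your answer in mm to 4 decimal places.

seg 1 [0°–72.2°] dwell: s stays 0.0000
seg 2 [72.2°–212.3°] cycloidal, h=14: full span → s += 14 → s = 14.0000
seg 3 [212.3°–360°] cycloidal, h=13: θ=261.2° here. β=48.9, B=147.7. 13·(0.3311 − sin(2π·0.3311)/(2π)) = 2.4977 → s = 16.4977

16.4977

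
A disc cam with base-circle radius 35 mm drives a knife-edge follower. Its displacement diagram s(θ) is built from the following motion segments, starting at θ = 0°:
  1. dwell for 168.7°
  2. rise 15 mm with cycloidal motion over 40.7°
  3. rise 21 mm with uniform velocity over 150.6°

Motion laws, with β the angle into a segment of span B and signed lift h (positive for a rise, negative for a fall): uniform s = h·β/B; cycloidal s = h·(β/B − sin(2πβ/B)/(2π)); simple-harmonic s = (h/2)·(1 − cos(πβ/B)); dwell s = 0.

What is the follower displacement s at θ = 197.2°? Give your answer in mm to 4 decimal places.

seg 1 [0°–168.7°] dwell: s stays 0.0000
seg 2 [168.7°–209.4°] cycloidal, h=15: θ=197.2° here. β=28.5, B=40.7. 15·(0.7002 − sin(2π·0.7002)/(2π)) = 12.7753 → s = 12.7753

12.7753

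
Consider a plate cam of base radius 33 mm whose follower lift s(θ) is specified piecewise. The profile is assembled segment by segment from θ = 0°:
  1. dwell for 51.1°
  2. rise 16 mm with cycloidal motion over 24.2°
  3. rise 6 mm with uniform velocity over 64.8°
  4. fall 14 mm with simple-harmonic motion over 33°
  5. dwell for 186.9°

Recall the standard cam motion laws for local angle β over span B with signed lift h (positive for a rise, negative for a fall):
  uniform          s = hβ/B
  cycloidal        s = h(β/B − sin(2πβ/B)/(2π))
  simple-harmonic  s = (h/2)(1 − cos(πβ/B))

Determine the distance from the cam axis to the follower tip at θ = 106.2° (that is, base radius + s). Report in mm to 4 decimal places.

seg 1 [0°–51.1°] dwell: s stays 0.0000
seg 2 [51.1°–75.3°] cycloidal, h=16: full span → s += 16 → s = 16.0000
seg 3 [75.3°–140.1°] uniform, h=6: θ=106.2° here. β=30.9, B=64.8. 6·30.9/64.8 = 2.8611 → s = 18.8611
radial distance = base radius + s = 33 + 18.8611 = 51.8611

51.8611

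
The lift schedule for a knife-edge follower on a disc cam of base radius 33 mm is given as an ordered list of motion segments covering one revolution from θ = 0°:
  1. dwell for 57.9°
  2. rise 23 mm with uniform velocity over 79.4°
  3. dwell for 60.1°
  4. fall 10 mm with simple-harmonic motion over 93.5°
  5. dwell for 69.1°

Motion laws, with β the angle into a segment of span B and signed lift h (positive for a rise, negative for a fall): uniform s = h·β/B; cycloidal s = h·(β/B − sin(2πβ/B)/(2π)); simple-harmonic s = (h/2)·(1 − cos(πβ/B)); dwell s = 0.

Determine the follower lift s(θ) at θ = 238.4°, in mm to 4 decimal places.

seg 1 [0°–57.9°] dwell: s stays 0.0000
seg 2 [57.9°–137.3°] uniform, h=23: full span → s += 23 → s = 23.0000
seg 3 [137.3°–197.4°] dwell: s stays 23.0000
seg 4 [197.4°–290.9°] simple-harmonic, h=-10: θ=238.4° here. β=41, B=93.5. -10/2·(1 − cos(π·0.4385)) = -4.0400 → s = 18.9600

18.9600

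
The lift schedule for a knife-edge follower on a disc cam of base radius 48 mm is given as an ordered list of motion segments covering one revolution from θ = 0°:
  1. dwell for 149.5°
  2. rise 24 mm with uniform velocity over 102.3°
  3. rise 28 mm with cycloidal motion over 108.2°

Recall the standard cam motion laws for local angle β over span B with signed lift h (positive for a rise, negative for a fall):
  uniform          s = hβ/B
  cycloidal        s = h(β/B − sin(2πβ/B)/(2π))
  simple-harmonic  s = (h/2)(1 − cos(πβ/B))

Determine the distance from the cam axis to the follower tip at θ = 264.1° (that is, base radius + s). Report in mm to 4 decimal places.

seg 1 [0°–149.5°] dwell: s stays 0.0000
seg 2 [149.5°–251.8°] uniform, h=24: full span → s += 24 → s = 24.0000
seg 3 [251.8°–360°] cycloidal, h=28: θ=264.1° here. β=12.3, B=108.2. 28·(0.1137 − sin(2π·0.1137)/(2π)) = 0.2638 → s = 24.2638
radial distance = base radius + s = 48 + 24.2638 = 72.2638

72.2638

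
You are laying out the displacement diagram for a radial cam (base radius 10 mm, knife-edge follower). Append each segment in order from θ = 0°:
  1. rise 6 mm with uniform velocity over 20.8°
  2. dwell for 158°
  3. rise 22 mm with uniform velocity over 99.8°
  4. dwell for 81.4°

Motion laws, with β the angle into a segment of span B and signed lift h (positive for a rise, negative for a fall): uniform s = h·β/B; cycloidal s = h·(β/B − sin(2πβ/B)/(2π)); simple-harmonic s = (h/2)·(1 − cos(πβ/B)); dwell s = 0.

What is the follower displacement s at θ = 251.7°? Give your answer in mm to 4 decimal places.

seg 1 [0°–20.8°] uniform, h=6: full span → s += 6 → s = 6.0000
seg 2 [20.8°–178.8°] dwell: s stays 6.0000
seg 3 [178.8°–278.6°] uniform, h=22: θ=251.7° here. β=72.9, B=99.8. 22·72.9/99.8 = 16.0701 → s = 22.0701

22.0701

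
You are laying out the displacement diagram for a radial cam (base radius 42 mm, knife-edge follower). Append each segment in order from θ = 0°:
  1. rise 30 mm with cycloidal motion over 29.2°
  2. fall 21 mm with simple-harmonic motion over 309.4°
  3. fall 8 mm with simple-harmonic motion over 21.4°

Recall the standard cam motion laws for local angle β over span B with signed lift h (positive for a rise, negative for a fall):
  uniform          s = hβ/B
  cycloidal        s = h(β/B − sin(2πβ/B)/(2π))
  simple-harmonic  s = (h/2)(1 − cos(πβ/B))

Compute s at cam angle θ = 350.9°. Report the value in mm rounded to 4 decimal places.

seg 1 [0°–29.2°] cycloidal, h=30: full span → s += 30 → s = 30.0000
seg 2 [29.2°–338.6°] simple-harmonic, h=-21: full span → s += -21 → s = 9.0000
seg 3 [338.6°–360°] simple-harmonic, h=-8: θ=350.9° here. β=12.3, B=21.4. -8/2·(1 − cos(π·0.5748)) = -4.9309 → s = 4.0691

4.0691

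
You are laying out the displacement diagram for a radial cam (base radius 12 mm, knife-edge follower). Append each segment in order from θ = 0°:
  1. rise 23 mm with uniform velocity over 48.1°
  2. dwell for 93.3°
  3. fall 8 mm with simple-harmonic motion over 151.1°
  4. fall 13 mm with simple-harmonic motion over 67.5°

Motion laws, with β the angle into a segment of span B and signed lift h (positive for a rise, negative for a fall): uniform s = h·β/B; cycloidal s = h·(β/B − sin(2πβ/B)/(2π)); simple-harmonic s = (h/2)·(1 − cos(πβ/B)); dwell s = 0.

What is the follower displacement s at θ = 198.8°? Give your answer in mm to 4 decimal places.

seg 1 [0°–48.1°] uniform, h=23: full span → s += 23 → s = 23.0000
seg 2 [48.1°–141.4°] dwell: s stays 23.0000
seg 3 [141.4°–292.5°] simple-harmonic, h=-8: θ=198.8° here. β=57.4, B=151.1. -8/2·(1 − cos(π·0.3799)) = -2.5261 → s = 20.4739

20.4739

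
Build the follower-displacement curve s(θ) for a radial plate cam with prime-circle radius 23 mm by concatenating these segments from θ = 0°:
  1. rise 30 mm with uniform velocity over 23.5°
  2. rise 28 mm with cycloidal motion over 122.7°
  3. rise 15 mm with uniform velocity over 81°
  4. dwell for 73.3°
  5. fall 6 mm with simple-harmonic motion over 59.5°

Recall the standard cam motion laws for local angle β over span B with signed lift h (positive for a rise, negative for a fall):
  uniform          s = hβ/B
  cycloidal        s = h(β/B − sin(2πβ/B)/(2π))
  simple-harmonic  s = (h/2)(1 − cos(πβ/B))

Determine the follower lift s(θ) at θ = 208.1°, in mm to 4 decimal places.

seg 1 [0°–23.5°] uniform, h=30: full span → s += 30 → s = 30.0000
seg 2 [23.5°–146.2°] cycloidal, h=28: full span → s += 28 → s = 58.0000
seg 3 [146.2°–227.2°] uniform, h=15: θ=208.1° here. β=61.9, B=81. 15·61.9/81 = 11.4630 → s = 69.4630

69.4630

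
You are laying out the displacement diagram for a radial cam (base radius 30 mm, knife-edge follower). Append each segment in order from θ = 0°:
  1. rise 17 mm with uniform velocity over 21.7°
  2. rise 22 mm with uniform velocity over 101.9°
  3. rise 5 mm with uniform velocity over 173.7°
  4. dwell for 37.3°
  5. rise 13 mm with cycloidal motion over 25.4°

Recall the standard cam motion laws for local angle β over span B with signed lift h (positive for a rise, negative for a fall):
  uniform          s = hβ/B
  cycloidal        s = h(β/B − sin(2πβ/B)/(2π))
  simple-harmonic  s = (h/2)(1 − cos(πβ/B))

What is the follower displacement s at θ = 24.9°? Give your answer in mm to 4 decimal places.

seg 1 [0°–21.7°] uniform, h=17: full span → s += 17 → s = 17.0000
seg 2 [21.7°–123.6°] uniform, h=22: θ=24.9° here. β=3.2, B=101.9. 22·3.2/101.9 = 0.6909 → s = 17.6909

17.6909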